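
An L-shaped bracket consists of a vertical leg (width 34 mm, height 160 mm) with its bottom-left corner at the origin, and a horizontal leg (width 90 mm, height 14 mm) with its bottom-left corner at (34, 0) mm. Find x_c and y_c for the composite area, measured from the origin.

x_c = 28.66 mm, y_c = 66.27 mm

vertical leg: A = 34 × 160 = 5440.00, centroid at (17.00, 80.00).
horizontal leg: A = 90 × 14 = 1260.00, centroid at (79.00, 7.00).
ΣA = 6700.00 mm²
ΣAx_c = (5440.00)(17.00) + (1260.00)(79.00) = 192020.00 mm³
ΣAy_c = (5440.00)(80.00) + (1260.00)(7.00) = 444020.00 mm³
x_c = 192020.00 / 6700.00 = 28.66 mm
y_c = 444020.00 / 6700.00 = 66.27 mm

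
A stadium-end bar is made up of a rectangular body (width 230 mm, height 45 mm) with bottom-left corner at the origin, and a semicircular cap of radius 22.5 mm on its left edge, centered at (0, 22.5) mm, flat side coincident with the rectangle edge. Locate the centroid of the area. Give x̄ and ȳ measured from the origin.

x̄ = 106.11 mm, ȳ = 22.50 mm

rectangular body: A = 230 × 45 = 10350.00, centroid at (115.00, 22.50).
semicircular end: A = ½π·22.5² = 795.22, centroid at (-9.55, 22.50).
ΣA = 11145.22 mm², ΣAx̄ = 1182656.25 mm³, ΣAȳ = 250767.35 mm³.
x̄ = 1182656.25/11145.22 = 106.11 mm; ȳ = 250767.35/11145.22 = 22.50 mm.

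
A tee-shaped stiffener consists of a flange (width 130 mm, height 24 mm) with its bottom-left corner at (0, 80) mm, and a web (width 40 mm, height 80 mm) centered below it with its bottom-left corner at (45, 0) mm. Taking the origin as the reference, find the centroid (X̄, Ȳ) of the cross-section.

web: A = 40 × 80 = 3200.00, centroid at (65.00, 40.00).
flange: A = 130 × 24 = 3120.00, centroid at (65.00, 92.00).
ΣA = 6320.00 mm², ΣAX̄ = 410800.00 mm³, ΣAȲ = 415040.00 mm³.
X̄ = 410800.00/6320.00 = 65.00 mm; Ȳ = 415040.00/6320.00 = 65.67 mm.

X̄ = 65.00 mm, Ȳ = 65.67 mm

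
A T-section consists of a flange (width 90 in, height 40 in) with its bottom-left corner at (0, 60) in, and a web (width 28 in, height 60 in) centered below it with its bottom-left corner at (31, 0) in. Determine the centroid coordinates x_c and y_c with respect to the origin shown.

x_c = 45.00 in, y_c = 64.09 in

Part | A | x̄ᵢ | ȳᵢ | A·x̄ᵢ | A·ȳᵢ
web | 1680.00 | 45.00 | 30.00 | 75600.00 | 50400.00
flange | 3600.00 | 45.00 | 80.00 | 162000.00 | 288000.00
Σ | 5280.00 |  |  | 237600.00 | 338400.00
x_c = 237600.00 / 5280.00 = 45.00 in
y_c = 338400.00 / 5280.00 = 64.09 in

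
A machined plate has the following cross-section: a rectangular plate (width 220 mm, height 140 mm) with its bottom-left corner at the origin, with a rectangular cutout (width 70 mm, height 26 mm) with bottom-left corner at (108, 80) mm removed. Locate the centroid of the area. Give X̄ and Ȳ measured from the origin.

X̄ = 107.93 mm, Ȳ = 68.56 mm

plate: A = 220 × 140 = 30800.00, centroid at (110.00, 70.00).
hole: A = −(70 × 26) = -1820.00, centroid at (143.00, 93.00).
ΣA = 28980.00 mm²
ΣAX̄ = (30800.00)(110.00) + (-1820.00)(143.00) = 3127740.00 mm³
ΣAȲ = (30800.00)(70.00) + (-1820.00)(93.00) = 1986740.00 mm³
X̄ = 3127740.00 / 28980.00 = 107.93 mm
Ȳ = 1986740.00 / 28980.00 = 68.56 mm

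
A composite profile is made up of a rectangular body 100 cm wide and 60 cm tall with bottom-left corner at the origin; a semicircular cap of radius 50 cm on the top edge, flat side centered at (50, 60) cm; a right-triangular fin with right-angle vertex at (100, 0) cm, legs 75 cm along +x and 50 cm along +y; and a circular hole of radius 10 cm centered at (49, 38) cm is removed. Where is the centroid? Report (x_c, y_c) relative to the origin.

x_c = 62.27 cm, y_c = 45.11 cm

rectangular body: A = 100 × 60 = 6000.00, centroid at (50.00, 30.00).
semicircular top: A = ½π·50² = 3926.99, centroid at (50.00, 81.22).
triangular fin: A = ½·75·50 = 1875.00, centroid at (125.00, 16.67).
hole: A = −π·10² = -314.16, centroid at (49.00, 38.00).
ΣA = 11487.83 cm², ΣAx_c = 715330.74 cm³, ΣAy_c = 518264.73 cm³.
x_c = 715330.74/11487.83 = 62.27 cm; y_c = 518264.73/11487.83 = 45.11 cm.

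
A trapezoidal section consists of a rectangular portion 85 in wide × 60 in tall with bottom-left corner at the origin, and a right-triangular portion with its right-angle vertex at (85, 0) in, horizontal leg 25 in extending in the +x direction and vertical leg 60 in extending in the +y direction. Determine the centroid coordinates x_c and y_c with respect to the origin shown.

rectangular portion: A = 85 × 60 = 5100.00, centroid at (42.50, 30.00).
triangular portion: A = ½·25·60 = 750.00, centroid at (93.33, 20.00).
ΣA = 5850.00 in², ΣAx_c = 286750.00 in³, ΣAy_c = 168000.00 in³.
x_c = 286750.00/5850.00 = 49.02 in; y_c = 168000.00/5850.00 = 28.72 in.

x_c = 49.02 in, y_c = 28.72 in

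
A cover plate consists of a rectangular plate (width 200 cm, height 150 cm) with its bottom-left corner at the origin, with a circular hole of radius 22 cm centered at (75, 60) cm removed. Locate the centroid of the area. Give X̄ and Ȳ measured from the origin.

plate: A = 200 × 150 = 30000.00, centroid at (100.00, 75.00).
hole: A = −π·22² = -1520.53, centroid at (75.00, 60.00).
ΣA = 28479.47 cm², ΣAX̄ = 2885960.19 cm³, ΣAȲ = 2158768.15 cm³.
X̄ = 2885960.19/28479.47 = 101.33 cm; Ȳ = 2158768.15/28479.47 = 75.80 cm.

X̄ = 101.33 cm, Ȳ = 75.80 cm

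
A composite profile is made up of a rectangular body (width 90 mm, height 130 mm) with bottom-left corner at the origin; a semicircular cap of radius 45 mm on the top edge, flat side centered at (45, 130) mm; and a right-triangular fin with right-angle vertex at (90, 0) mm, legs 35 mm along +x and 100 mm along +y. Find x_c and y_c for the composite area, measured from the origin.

rectangular body: A = 90 × 130 = 11700.00, centroid at (45.00, 65.00).
semicircular top: A = ½π·45² = 3180.86, centroid at (45.00, 149.10).
triangular fin: A = ½·35·100 = 1750.00, centroid at (101.67, 33.33).
ΣA = 16630.86 mm², ΣAx_c = 847555.48 mm³, ΣAy_c = 1293095.47 mm³.
x_c = 847555.48/16630.86 = 50.96 mm; y_c = 1293095.47/16630.86 = 77.75 mm.

x_c = 50.96 mm, y_c = 77.75 mm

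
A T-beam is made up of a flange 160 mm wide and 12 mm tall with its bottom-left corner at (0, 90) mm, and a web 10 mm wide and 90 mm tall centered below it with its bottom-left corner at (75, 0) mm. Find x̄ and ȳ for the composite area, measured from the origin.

x̄ = 80.00 mm, ȳ = 79.72 mm

Part | A | x̄ᵢ | ȳᵢ | A·x̄ᵢ | A·ȳᵢ
web | 900.00 | 80.00 | 45.00 | 72000.00 | 40500.00
flange | 1920.00 | 80.00 | 96.00 | 153600.00 | 184320.00
Σ | 2820.00 |  |  | 225600.00 | 224820.00
x̄ = 225600.00 / 2820.00 = 80.00 mm
ȳ = 224820.00 / 2820.00 = 79.72 mm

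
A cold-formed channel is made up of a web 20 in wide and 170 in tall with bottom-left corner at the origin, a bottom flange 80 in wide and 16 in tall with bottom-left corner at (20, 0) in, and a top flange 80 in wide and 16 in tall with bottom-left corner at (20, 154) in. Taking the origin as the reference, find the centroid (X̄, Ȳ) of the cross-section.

X̄ = 31.48 in, Ȳ = 85.00 in

Part | A | x̄ᵢ | ȳᵢ | A·x̄ᵢ | A·ȳᵢ
web | 3400.00 | 10.00 | 85.00 | 34000.00 | 289000.00
bottom flange | 1280.00 | 60.00 | 8.00 | 76800.00 | 10240.00
top flange | 1280.00 | 60.00 | 162.00 | 76800.00 | 207360.00
Σ | 5960.00 |  |  | 187600.00 | 506600.00
X̄ = 187600.00 / 5960.00 = 31.48 in
Ȳ = 506600.00 / 5960.00 = 85.00 in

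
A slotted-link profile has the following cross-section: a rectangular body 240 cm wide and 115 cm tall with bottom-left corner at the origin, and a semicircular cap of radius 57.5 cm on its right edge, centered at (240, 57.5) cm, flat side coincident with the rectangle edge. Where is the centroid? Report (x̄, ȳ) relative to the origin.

rectangular body: A = 240 × 115 = 27600.00, centroid at (120.00, 57.50).
semicircular end: A = ½π·57.5² = 5193.45, centroid at (264.40, 57.50).
ΣA = 32793.45 cm²
ΣAx̄ = (27600.00)(120.00) + (5193.45)(264.40) = 4685166.47 cm³
ΣAȳ = (27600.00)(57.50) + (5193.45)(57.50) = 1885623.11 cm³
x̄ = 4685166.47 / 32793.45 = 142.87 cm
ȳ = 1885623.11 / 32793.45 = 57.50 cm

x̄ = 142.87 cm, ȳ = 57.50 cm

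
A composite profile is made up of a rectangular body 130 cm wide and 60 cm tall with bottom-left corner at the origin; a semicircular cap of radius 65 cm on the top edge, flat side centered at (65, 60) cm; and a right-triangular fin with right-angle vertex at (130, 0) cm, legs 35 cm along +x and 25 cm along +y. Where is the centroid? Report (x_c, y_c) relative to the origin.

rectangular body: A = 130 × 60 = 7800.00, centroid at (65.00, 30.00).
semicircular top: A = ½π·65² = 6636.61, centroid at (65.00, 87.59).
triangular fin: A = ½·35·25 = 437.50, centroid at (141.67, 8.33).
ΣA = 14874.11 cm², ΣAx_c = 1000359.11 cm³, ΣAy_c = 818926.04 cm³.
x_c = 1000359.11/14874.11 = 67.26 cm; y_c = 818926.04/14874.11 = 55.06 cm.

x_c = 67.26 cm, y_c = 55.06 cm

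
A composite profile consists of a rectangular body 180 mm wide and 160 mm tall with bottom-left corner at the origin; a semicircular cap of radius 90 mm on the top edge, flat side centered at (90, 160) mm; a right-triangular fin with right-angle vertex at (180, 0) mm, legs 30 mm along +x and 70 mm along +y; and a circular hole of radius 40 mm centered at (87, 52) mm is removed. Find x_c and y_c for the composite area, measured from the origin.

rectangular body: A = 180 × 160 = 28800.00, centroid at (90.00, 80.00).
semicircular top: A = ½π·90² = 12723.45, centroid at (90.00, 198.20).
triangular fin: A = ½·30·70 = 1050.00, centroid at (190.00, 23.33).
hole: A = −π·40² = -5026.55, centroid at (87.00, 52.00).
ΣA = 37546.90 mm²
ΣAx_c = (28800.00)(90.00) + (12723.45)(90.00) + (1050.00)(190.00) + (-5026.55)(87.00) = 3499300.82 mm³
ΣAy_c = (28800.00)(80.00) + (12723.45)(198.20) + (1050.00)(23.33) + (-5026.55)(52.00) = 4588871.53 mm³
x_c = 3499300.82 / 37546.90 = 93.20 mm
y_c = 4588871.53 / 37546.90 = 122.22 mm

x_c = 93.20 mm, y_c = 122.22 mm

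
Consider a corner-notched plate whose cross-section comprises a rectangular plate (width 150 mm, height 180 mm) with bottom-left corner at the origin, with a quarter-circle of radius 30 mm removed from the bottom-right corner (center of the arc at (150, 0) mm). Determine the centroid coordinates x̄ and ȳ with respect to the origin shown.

x̄ = 73.33 mm, ȳ = 92.08 mm

plate: A = 150 × 180 = 27000.00, centroid at (75.00, 90.00).
removed quarter-circle: A = −¼π·30² = -706.86, centroid at (137.27, 12.73).
ΣA = 26293.14 mm²
ΣAx̄ = (27000.00)(75.00) + (-706.86)(137.27) = 1927971.25 mm³
ΣAȳ = (27000.00)(90.00) + (-706.86)(12.73) = 2421000.00 mm³
x̄ = 1927971.25 / 26293.14 = 73.33 mm
ȳ = 2421000.00 / 26293.14 = 92.08 mm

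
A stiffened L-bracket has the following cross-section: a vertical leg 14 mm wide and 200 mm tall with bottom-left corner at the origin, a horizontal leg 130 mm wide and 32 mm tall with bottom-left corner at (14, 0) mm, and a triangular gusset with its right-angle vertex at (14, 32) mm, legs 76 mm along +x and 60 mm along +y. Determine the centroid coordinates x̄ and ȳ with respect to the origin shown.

Part | A | x̄ᵢ | ȳᵢ | A·x̄ᵢ | A·ȳᵢ
vertical leg | 2800.00 | 7.00 | 100.00 | 19600.00 | 280000.00
horizontal leg | 4160.00 | 79.00 | 16.00 | 328640.00 | 66560.00
gusset | 2280.00 | 39.33 | 52.00 | 89680.00 | 118560.00
Σ | 9240.00 |  |  | 437920.00 | 465120.00
x̄ = 437920.00 / 9240.00 = 47.39 mm
ȳ = 465120.00 / 9240.00 = 50.34 mm

x̄ = 47.39 mm, ȳ = 50.34 mm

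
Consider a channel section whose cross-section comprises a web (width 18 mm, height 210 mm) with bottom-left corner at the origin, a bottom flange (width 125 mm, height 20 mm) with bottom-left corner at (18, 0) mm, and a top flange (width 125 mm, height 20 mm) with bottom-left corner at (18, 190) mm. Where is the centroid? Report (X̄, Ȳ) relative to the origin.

Part | A | x̄ᵢ | ȳᵢ | A·x̄ᵢ | A·ȳᵢ
web | 3780.00 | 9.00 | 105.00 | 34020.00 | 396900.00
bottom flange | 2500.00 | 80.50 | 10.00 | 201250.00 | 25000.00
top flange | 2500.00 | 80.50 | 200.00 | 201250.00 | 500000.00
Σ | 8780.00 |  |  | 436520.00 | 921900.00
X̄ = 436520.00 / 8780.00 = 49.72 mm
Ȳ = 921900.00 / 8780.00 = 105.00 mm

X̄ = 49.72 mm, Ȳ = 105.00 mm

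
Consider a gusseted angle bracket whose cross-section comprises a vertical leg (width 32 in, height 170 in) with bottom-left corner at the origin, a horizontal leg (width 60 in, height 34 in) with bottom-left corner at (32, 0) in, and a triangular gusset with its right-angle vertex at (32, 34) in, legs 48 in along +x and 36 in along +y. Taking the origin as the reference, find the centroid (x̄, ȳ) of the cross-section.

x̄ = 30.56 in, ȳ = 64.34 in

Part | A | x̄ᵢ | ȳᵢ | A·x̄ᵢ | A·ȳᵢ
vertical leg | 5440.00 | 16.00 | 85.00 | 87040.00 | 462400.00
horizontal leg | 2040.00 | 62.00 | 17.00 | 126480.00 | 34680.00
gusset | 864.00 | 48.00 | 46.00 | 41472.00 | 39744.00
Σ | 8344.00 |  |  | 254992.00 | 536824.00
x̄ = 254992.00 / 8344.00 = 30.56 in
ȳ = 536824.00 / 8344.00 = 64.34 in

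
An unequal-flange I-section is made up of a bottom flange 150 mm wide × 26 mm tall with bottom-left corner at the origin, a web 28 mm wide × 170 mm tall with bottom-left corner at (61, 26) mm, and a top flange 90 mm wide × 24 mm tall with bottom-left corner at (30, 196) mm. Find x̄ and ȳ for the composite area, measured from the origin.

bottom flange: A = 150 × 26 = 3900.00, centroid at (75.00, 13.00).
web: A = 28 × 170 = 4760.00, centroid at (75.00, 111.00).
top flange: A = 90 × 24 = 2160.00, centroid at (75.00, 208.00).
ΣA = 10820.00 mm², ΣAx̄ = 811500.00 mm³, ΣAȳ = 1028340.00 mm³.
x̄ = 811500.00/10820.00 = 75.00 mm; ȳ = 1028340.00/10820.00 = 95.04 mm.

x̄ = 75.00 mm, ȳ = 95.04 mm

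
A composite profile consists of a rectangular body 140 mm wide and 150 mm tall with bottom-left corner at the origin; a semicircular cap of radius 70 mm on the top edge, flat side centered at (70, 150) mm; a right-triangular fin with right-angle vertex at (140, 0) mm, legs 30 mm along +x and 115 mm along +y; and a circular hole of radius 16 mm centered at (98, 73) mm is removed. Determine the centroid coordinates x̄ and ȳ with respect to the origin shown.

rectangular body: A = 140 × 150 = 21000.00, centroid at (70.00, 75.00).
semicircular top: A = ½π·70² = 7696.90, centroid at (70.00, 179.71).
triangular fin: A = ½·30·115 = 1725.00, centroid at (150.00, 38.33).
hole: A = −π·16² = -804.25, centroid at (98.00, 73.00).
ΣA = 29617.65 mm², ΣAx̄ = 2188716.86 mm³, ΣAȳ = 2965616.88 mm³.
x̄ = 2188716.86/29617.65 = 73.90 mm; ȳ = 2965616.88/29617.65 = 100.13 mm.

x̄ = 73.90 mm, ȳ = 100.13 mm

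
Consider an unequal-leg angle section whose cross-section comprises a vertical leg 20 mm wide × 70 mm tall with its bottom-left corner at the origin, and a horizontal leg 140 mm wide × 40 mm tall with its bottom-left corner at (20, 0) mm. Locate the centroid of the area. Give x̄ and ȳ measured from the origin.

x̄ = 74.00 mm, ȳ = 23.00 mm

vertical leg: A = 20 × 70 = 1400.00, centroid at (10.00, 35.00).
horizontal leg: A = 140 × 40 = 5600.00, centroid at (90.00, 20.00).
ΣA = 7000.00 mm²
ΣAx̄ = (1400.00)(10.00) + (5600.00)(90.00) = 518000.00 mm³
ΣAȳ = (1400.00)(35.00) + (5600.00)(20.00) = 161000.00 mm³
x̄ = 518000.00 / 7000.00 = 74.00 mm
ȳ = 161000.00 / 7000.00 = 23.00 mm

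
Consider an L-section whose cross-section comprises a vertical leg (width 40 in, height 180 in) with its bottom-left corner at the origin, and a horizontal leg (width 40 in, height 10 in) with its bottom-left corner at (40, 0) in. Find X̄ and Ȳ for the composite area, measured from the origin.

vertical leg: A = 40 × 180 = 7200.00, centroid at (20.00, 90.00).
horizontal leg: A = 40 × 10 = 400.00, centroid at (60.00, 5.00).
ΣA = 7600.00 in², ΣAX̄ = 168000.00 in³, ΣAȲ = 650000.00 in³.
X̄ = 168000.00/7600.00 = 22.11 in; Ȳ = 650000.00/7600.00 = 85.53 in.

X̄ = 22.11 in, Ȳ = 85.53 in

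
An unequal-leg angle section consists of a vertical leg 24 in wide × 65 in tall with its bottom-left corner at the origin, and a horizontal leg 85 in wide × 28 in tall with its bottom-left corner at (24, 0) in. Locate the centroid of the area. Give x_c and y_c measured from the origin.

x_c = 44.92 in, y_c = 21.32 in

vertical leg: A = 24 × 65 = 1560.00, centroid at (12.00, 32.50).
horizontal leg: A = 85 × 28 = 2380.00, centroid at (66.50, 14.00).
ΣA = 3940.00 in²
ΣAx_c = (1560.00)(12.00) + (2380.00)(66.50) = 176990.00 in³
ΣAy_c = (1560.00)(32.50) + (2380.00)(14.00) = 84020.00 in³
x_c = 176990.00 / 3940.00 = 44.92 in
y_c = 84020.00 / 3940.00 = 21.32 in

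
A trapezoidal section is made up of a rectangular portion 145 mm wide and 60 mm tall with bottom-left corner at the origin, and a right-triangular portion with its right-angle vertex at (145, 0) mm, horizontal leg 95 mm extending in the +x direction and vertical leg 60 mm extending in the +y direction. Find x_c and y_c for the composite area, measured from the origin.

x_c = 98.20 mm, y_c = 27.53 mm

Part | A | x̄ᵢ | ȳᵢ | A·x̄ᵢ | A·ȳᵢ
rectangular portion | 8700.00 | 72.50 | 30.00 | 630750.00 | 261000.00
triangular portion | 2850.00 | 176.67 | 20.00 | 503500.00 | 57000.00
Σ | 11550.00 |  |  | 1134250.00 | 318000.00
x_c = 1134250.00 / 11550.00 = 98.20 mm
y_c = 318000.00 / 11550.00 = 27.53 mm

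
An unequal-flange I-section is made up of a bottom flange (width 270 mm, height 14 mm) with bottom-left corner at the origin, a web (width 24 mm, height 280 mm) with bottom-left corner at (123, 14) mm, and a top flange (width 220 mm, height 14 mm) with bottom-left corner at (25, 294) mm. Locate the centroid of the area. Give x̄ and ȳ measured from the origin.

x̄ = 135.00 mm, ȳ = 146.42 mm

bottom flange: A = 270 × 14 = 3780.00, centroid at (135.00, 7.00).
web: A = 24 × 280 = 6720.00, centroid at (135.00, 154.00).
top flange: A = 220 × 14 = 3080.00, centroid at (135.00, 301.00).
ΣA = 13580.00 mm²
ΣAx̄ = (3780.00)(135.00) + (6720.00)(135.00) + (3080.00)(135.00) = 1833300.00 mm³
ΣAȳ = (3780.00)(7.00) + (6720.00)(154.00) + (3080.00)(301.00) = 1988420.00 mm³
x̄ = 1833300.00 / 13580.00 = 135.00 mm
ȳ = 1988420.00 / 13580.00 = 146.42 mm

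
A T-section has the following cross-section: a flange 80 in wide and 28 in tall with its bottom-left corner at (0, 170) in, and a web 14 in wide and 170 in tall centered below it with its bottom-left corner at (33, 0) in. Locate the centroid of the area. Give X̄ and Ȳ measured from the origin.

X̄ = 40.00 in, Ȳ = 133.00 in

web: A = 14 × 170 = 2380.00, centroid at (40.00, 85.00).
flange: A = 80 × 28 = 2240.00, centroid at (40.00, 184.00).
ΣA = 4620.00 in²
ΣAX̄ = (2380.00)(40.00) + (2240.00)(40.00) = 184800.00 in³
ΣAȲ = (2380.00)(85.00) + (2240.00)(184.00) = 614460.00 in³
X̄ = 184800.00 / 4620.00 = 40.00 in
Ȳ = 614460.00 / 4620.00 = 133.00 in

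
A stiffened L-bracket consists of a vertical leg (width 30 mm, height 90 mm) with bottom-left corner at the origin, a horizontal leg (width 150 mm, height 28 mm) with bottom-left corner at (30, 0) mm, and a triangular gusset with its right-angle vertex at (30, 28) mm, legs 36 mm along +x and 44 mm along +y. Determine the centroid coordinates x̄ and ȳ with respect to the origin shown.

x̄ = 66.92 mm, ȳ = 27.83 mm

Part | A | x̄ᵢ | ȳᵢ | A·x̄ᵢ | A·ȳᵢ
vertical leg | 2700.00 | 15.00 | 45.00 | 40500.00 | 121500.00
horizontal leg | 4200.00 | 105.00 | 14.00 | 441000.00 | 58800.00
gusset | 792.00 | 42.00 | 42.67 | 33264.00 | 33792.00
Σ | 7692.00 |  |  | 514764.00 | 214092.00
x̄ = 514764.00 / 7692.00 = 66.92 mm
ȳ = 214092.00 / 7692.00 = 27.83 mm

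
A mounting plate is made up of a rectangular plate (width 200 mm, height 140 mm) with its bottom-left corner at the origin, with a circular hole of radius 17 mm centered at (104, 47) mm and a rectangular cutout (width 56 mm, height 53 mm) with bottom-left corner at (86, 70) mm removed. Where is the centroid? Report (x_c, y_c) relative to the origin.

plate: A = 200 × 140 = 28000.00, centroid at (100.00, 70.00).
hole 1: A = −π·17² = -907.92, centroid at (104.00, 47.00).
hole 2: A = −(56 × 53) = -2968.00, centroid at (114.00, 96.50).
ΣA = 24124.08 mm², ΣAx_c = 2367224.29 mm³, ΣAy_c = 1630915.75 mm³.
x_c = 2367224.29/24124.08 = 98.13 mm; y_c = 1630915.75/24124.08 = 67.61 mm.

x_c = 98.13 mm, y_c = 67.61 mm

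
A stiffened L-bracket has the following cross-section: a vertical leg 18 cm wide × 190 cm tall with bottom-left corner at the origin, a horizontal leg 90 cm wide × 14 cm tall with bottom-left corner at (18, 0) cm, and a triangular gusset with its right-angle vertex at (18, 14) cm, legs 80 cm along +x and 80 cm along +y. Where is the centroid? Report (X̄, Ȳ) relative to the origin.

Part | A | x̄ᵢ | ȳᵢ | A·x̄ᵢ | A·ȳᵢ
vertical leg | 3420.00 | 9.00 | 95.00 | 30780.00 | 324900.00
horizontal leg | 1260.00 | 63.00 | 7.00 | 79380.00 | 8820.00
gusset | 3200.00 | 44.67 | 40.67 | 142933.33 | 130133.33
Σ | 7880.00 |  |  | 253093.33 | 463853.33
X̄ = 253093.33 / 7880.00 = 32.12 cm
Ȳ = 463853.33 / 7880.00 = 58.86 cm

X̄ = 32.12 cm, Ȳ = 58.86 cm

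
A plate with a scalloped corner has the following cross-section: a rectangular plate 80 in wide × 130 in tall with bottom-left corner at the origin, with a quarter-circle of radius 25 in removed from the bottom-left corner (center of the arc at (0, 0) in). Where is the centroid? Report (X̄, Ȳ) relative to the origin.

X̄ = 41.46 in, Ȳ = 67.69 in

plate: A = 80 × 130 = 10400.00, centroid at (40.00, 65.00).
removed quarter-circle: A = −¼π·25² = -490.87, centroid at (10.61, 10.61).
ΣA = 9909.13 in², ΣAX̄ = 410791.67 in³, ΣAȲ = 670791.67 in³.
X̄ = 410791.67/9909.13 = 41.46 in; Ȳ = 670791.67/9909.13 = 67.69 in.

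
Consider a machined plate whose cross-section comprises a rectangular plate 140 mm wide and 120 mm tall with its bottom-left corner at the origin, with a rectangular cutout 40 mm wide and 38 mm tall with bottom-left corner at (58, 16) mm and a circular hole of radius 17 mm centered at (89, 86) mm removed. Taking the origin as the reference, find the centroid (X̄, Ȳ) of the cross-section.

X̄ = 67.95 mm, Ȳ = 61.00 mm

plate: A = 140 × 120 = 16800.00, centroid at (70.00, 60.00).
hole 1: A = −(40 × 38) = -1520.00, centroid at (78.00, 35.00).
hole 2: A = −π·17² = -907.92, centroid at (89.00, 86.00).
ΣA = 14372.08 mm²
ΣAX̄ = (16800.00)(70.00) + (-1520.00)(78.00) + (-907.92)(89.00) = 976635.10 mm³
ΣAȲ = (16800.00)(60.00) + (-1520.00)(35.00) + (-907.92)(86.00) = 876718.86 mm³
X̄ = 976635.10 / 14372.08 = 67.95 mm
Ȳ = 876718.86 / 14372.08 = 61.00 mm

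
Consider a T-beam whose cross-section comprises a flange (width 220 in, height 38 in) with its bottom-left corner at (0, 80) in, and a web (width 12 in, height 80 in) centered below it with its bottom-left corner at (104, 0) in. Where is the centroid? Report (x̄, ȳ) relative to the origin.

x̄ = 110.00 in, ȳ = 92.92 in

web: A = 12 × 80 = 960.00, centroid at (110.00, 40.00).
flange: A = 220 × 38 = 8360.00, centroid at (110.00, 99.00).
ΣA = 9320.00 in², ΣAx̄ = 1025200.00 in³, ΣAȳ = 866040.00 in³.
x̄ = 1025200.00/9320.00 = 110.00 in; ȳ = 866040.00/9320.00 = 92.92 in.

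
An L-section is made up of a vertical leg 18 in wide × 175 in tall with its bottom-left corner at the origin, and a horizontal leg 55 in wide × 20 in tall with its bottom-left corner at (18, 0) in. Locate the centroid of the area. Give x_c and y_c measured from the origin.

x_c = 18.45 in, y_c = 67.44 in

vertical leg: A = 18 × 175 = 3150.00, centroid at (9.00, 87.50).
horizontal leg: A = 55 × 20 = 1100.00, centroid at (45.50, 10.00).
ΣA = 4250.00 in², ΣAx_c = 78400.00 in³, ΣAy_c = 286625.00 in³.
x_c = 78400.00/4250.00 = 18.45 in; y_c = 286625.00/4250.00 = 67.44 in.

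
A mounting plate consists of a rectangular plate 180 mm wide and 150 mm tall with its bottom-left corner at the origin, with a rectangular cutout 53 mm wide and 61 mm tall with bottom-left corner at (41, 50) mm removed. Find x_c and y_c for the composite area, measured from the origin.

plate: A = 180 × 150 = 27000.00, centroid at (90.00, 75.00).
hole: A = −(53 × 61) = -3233.00, centroid at (67.50, 80.50).
ΣA = 23767.00 mm²
ΣAx_c = (27000.00)(90.00) + (-3233.00)(67.50) = 2211772.50 mm³
ΣAy_c = (27000.00)(75.00) + (-3233.00)(80.50) = 1764743.50 mm³
x_c = 2211772.50 / 23767.00 = 93.06 mm
y_c = 1764743.50 / 23767.00 = 74.25 mm

x_c = 93.06 mm, y_c = 74.25 mm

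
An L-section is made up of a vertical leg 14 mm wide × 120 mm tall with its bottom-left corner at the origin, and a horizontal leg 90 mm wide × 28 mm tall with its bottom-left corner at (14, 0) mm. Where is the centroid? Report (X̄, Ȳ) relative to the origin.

vertical leg: A = 14 × 120 = 1680.00, centroid at (7.00, 60.00).
horizontal leg: A = 90 × 28 = 2520.00, centroid at (59.00, 14.00).
ΣA = 4200.00 mm², ΣAX̄ = 160440.00 mm³, ΣAȲ = 136080.00 mm³.
X̄ = 160440.00/4200.00 = 38.20 mm; Ȳ = 136080.00/4200.00 = 32.40 mm.

X̄ = 38.20 mm, Ȳ = 32.40 mm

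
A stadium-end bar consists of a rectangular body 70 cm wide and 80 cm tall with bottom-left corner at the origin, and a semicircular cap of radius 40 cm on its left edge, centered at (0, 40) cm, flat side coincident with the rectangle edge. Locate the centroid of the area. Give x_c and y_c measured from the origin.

rectangular body: A = 70 × 80 = 5600.00, centroid at (35.00, 40.00).
semicircular end: A = ½π·40² = 2513.27, centroid at (-16.98, 40.00).
ΣA = 8113.27 cm², ΣAx_c = 153333.33 cm³, ΣAy_c = 324530.96 cm³.
x_c = 153333.33/8113.27 = 18.90 cm; y_c = 324530.96/8113.27 = 40.00 cm.

x_c = 18.90 cm, y_c = 40.00 cm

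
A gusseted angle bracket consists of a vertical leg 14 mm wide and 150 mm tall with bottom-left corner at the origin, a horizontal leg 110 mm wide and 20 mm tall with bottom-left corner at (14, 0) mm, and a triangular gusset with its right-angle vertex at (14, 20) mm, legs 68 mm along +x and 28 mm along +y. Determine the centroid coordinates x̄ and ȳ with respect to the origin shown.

vertical leg: A = 14 × 150 = 2100.00, centroid at (7.00, 75.00).
horizontal leg: A = 110 × 20 = 2200.00, centroid at (69.00, 10.00).
gusset: A = ½·68·28 = 952.00, centroid at (36.67, 29.33).
ΣA = 5252.00 mm²
ΣAx̄ = (2100.00)(7.00) + (2200.00)(69.00) + (952.00)(36.67) = 201406.67 mm³
ΣAȳ = (2100.00)(75.00) + (2200.00)(10.00) + (952.00)(29.33) = 207425.33 mm³
x̄ = 201406.67 / 5252.00 = 38.35 mm
ȳ = 207425.33 / 5252.00 = 39.49 mm

x̄ = 38.35 mm, ȳ = 39.49 mm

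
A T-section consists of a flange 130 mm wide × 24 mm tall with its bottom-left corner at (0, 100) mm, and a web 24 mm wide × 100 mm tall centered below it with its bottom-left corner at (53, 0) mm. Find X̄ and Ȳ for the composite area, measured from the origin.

web: A = 24 × 100 = 2400.00, centroid at (65.00, 50.00).
flange: A = 130 × 24 = 3120.00, centroid at (65.00, 112.00).
ΣA = 5520.00 mm²
ΣAX̄ = (2400.00)(65.00) + (3120.00)(65.00) = 358800.00 mm³
ΣAȲ = (2400.00)(50.00) + (3120.00)(112.00) = 469440.00 mm³
X̄ = 358800.00 / 5520.00 = 65.00 mm
Ȳ = 469440.00 / 5520.00 = 85.04 mm

X̄ = 65.00 mm, Ȳ = 85.04 mm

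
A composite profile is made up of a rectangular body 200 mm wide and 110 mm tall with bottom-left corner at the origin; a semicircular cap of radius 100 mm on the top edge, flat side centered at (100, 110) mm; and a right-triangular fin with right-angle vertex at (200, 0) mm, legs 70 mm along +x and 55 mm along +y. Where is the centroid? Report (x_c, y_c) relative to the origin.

x_c = 105.99 mm, y_c = 91.84 mm

rectangular body: A = 200 × 110 = 22000.00, centroid at (100.00, 55.00).
semicircular top: A = ½π·100² = 15707.96, centroid at (100.00, 152.44).
triangular fin: A = ½·70·55 = 1925.00, centroid at (223.33, 18.33).
ΣA = 39632.96 mm²
ΣAx_c = (22000.00)(100.00) + (15707.96)(100.00) + (1925.00)(223.33) = 4200712.99 mm³
ΣAy_c = (22000.00)(55.00) + (15707.96)(152.44) + (1925.00)(18.33) = 3639834.29 mm³
x_c = 4200712.99 / 39632.96 = 105.99 mm
y_c = 3639834.29 / 39632.96 = 91.84 mm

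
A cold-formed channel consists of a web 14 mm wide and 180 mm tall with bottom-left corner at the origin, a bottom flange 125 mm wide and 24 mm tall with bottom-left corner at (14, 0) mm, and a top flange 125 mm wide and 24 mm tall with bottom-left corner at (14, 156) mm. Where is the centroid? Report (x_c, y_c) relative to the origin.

x_c = 55.94 mm, y_c = 90.00 mm

web: A = 14 × 180 = 2520.00, centroid at (7.00, 90.00).
bottom flange: A = 125 × 24 = 3000.00, centroid at (76.50, 12.00).
top flange: A = 125 × 24 = 3000.00, centroid at (76.50, 168.00).
ΣA = 8520.00 mm²
ΣAx_c = (2520.00)(7.00) + (3000.00)(76.50) + (3000.00)(76.50) = 476640.00 mm³
ΣAy_c = (2520.00)(90.00) + (3000.00)(12.00) + (3000.00)(168.00) = 766800.00 mm³
x_c = 476640.00 / 8520.00 = 55.94 mm
y_c = 766800.00 / 8520.00 = 90.00 mm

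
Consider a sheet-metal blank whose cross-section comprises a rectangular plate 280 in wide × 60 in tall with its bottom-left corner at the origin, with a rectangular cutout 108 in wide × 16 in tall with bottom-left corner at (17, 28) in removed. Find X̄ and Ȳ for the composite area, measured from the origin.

X̄ = 147.91 in, Ȳ = 29.31 in

plate: A = 280 × 60 = 16800.00, centroid at (140.00, 30.00).
hole: A = −(108 × 16) = -1728.00, centroid at (71.00, 36.00).
ΣA = 15072.00 in², ΣAX̄ = 2229312.00 in³, ΣAȲ = 441792.00 in³.
X̄ = 2229312.00/15072.00 = 147.91 in; Ȳ = 441792.00/15072.00 = 29.31 in.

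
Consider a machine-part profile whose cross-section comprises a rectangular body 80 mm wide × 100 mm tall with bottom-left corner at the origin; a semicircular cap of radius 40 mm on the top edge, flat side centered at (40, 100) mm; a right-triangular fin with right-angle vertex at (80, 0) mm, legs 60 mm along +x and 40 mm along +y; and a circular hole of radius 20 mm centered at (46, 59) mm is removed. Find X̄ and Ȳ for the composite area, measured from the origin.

Part | A | x̄ᵢ | ȳᵢ | A·x̄ᵢ | A·ȳᵢ
rectangular body | 8000.00 | 40.00 | 50.00 | 320000.00 | 400000.00
semicircular top | 2513.27 | 40.00 | 116.98 | 100530.96 | 293994.08
triangular fin | 1200.00 | 100.00 | 13.33 | 120000.00 | 16000.00
hole | -1256.64 | 46.00 | 59.00 | -57805.30 | -74141.59
Σ | 10456.64 |  |  | 482725.66 | 635852.49
X̄ = 482725.66 / 10456.64 = 46.16 mm
Ȳ = 635852.49 / 10456.64 = 60.81 mm

X̄ = 46.16 mm, Ȳ = 60.81 mm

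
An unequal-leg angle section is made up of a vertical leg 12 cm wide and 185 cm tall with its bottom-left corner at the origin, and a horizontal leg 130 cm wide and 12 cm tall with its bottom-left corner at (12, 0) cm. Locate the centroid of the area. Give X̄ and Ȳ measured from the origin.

X̄ = 35.30 cm, Ȳ = 56.80 cm

vertical leg: A = 12 × 185 = 2220.00, centroid at (6.00, 92.50).
horizontal leg: A = 130 × 12 = 1560.00, centroid at (77.00, 6.00).
ΣA = 3780.00 cm²
ΣAX̄ = (2220.00)(6.00) + (1560.00)(77.00) = 133440.00 cm³
ΣAȲ = (2220.00)(92.50) + (1560.00)(6.00) = 214710.00 cm³
X̄ = 133440.00 / 3780.00 = 35.30 cm
Ȳ = 214710.00 / 3780.00 = 56.80 cm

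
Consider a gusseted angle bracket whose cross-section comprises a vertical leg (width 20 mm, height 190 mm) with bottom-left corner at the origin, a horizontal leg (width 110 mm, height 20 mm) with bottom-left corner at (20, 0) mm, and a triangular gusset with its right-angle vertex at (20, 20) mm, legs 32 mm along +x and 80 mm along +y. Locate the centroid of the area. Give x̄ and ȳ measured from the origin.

x̄ = 33.28 mm, ȳ = 60.82 mm

vertical leg: A = 20 × 190 = 3800.00, centroid at (10.00, 95.00).
horizontal leg: A = 110 × 20 = 2200.00, centroid at (75.00, 10.00).
gusset: A = ½·32·80 = 1280.00, centroid at (30.67, 46.67).
ΣA = 7280.00 mm², ΣAx̄ = 242253.33 mm³, ΣAȳ = 442733.33 mm³.
x̄ = 242253.33/7280.00 = 33.28 mm; ȳ = 442733.33/7280.00 = 60.82 mm.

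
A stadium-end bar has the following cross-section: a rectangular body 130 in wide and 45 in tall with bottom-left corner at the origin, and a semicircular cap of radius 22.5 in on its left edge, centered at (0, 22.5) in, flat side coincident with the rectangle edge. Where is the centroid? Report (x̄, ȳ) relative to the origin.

rectangular body: A = 130 × 45 = 5850.00, centroid at (65.00, 22.50).
semicircular end: A = ½π·22.5² = 795.22, centroid at (-9.55, 22.50).
ΣA = 6645.22 in²
ΣAx̄ = (5850.00)(65.00) + (795.22)(-9.55) = 372656.25 in³
ΣAȳ = (5850.00)(22.50) + (795.22)(22.50) = 149517.35 in³
x̄ = 372656.25 / 6645.22 = 56.08 in
ȳ = 149517.35 / 6645.22 = 22.50 in

x̄ = 56.08 in, ȳ = 22.50 in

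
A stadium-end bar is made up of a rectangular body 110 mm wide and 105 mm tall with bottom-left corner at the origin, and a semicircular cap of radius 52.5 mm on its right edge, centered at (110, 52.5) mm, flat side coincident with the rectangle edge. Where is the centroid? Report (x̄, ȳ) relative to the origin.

x̄ = 76.07 mm, ȳ = 52.50 mm

rectangular body: A = 110 × 105 = 11550.00, centroid at (55.00, 52.50).
semicircular end: A = ½π·52.5² = 4329.51, centroid at (132.28, 52.50).
ΣA = 15879.51 mm²
ΣAx̄ = (11550.00)(55.00) + (4329.51)(132.28) = 1207964.56 mm³
ΣAȳ = (11550.00)(52.50) + (4329.51)(52.50) = 833674.14 mm³
x̄ = 1207964.56 / 15879.51 = 76.07 mm
ȳ = 833674.14 / 15879.51 = 52.50 mm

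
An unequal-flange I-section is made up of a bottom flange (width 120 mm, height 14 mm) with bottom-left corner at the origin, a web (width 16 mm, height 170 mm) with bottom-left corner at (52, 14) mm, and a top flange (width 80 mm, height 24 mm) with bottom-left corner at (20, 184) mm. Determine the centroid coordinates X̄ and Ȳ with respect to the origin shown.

X̄ = 60.00 mm, Ȳ = 104.01 mm

bottom flange: A = 120 × 14 = 1680.00, centroid at (60.00, 7.00).
web: A = 16 × 170 = 2720.00, centroid at (60.00, 99.00).
top flange: A = 80 × 24 = 1920.00, centroid at (60.00, 196.00).
ΣA = 6320.00 mm², ΣAX̄ = 379200.00 mm³, ΣAȲ = 657360.00 mm³.
X̄ = 379200.00/6320.00 = 60.00 mm; Ȳ = 657360.00/6320.00 = 104.01 mm.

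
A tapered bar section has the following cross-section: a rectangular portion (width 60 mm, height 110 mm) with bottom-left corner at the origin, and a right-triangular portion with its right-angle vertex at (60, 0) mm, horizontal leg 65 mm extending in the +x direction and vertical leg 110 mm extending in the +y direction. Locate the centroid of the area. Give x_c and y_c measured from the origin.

rectangular portion: A = 60 × 110 = 6600.00, centroid at (30.00, 55.00).
triangular portion: A = ½·65·110 = 3575.00, centroid at (81.67, 36.67).
ΣA = 10175.00 mm², ΣAx_c = 489958.33 mm³, ΣAy_c = 494083.33 mm³.
x_c = 489958.33/10175.00 = 48.15 mm; y_c = 494083.33/10175.00 = 48.56 mm.

x_c = 48.15 mm, y_c = 48.56 mm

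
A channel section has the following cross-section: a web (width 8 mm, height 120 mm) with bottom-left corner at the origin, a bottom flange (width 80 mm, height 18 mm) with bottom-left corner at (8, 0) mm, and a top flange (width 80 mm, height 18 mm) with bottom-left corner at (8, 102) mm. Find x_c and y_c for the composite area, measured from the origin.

Part | A | x̄ᵢ | ȳᵢ | A·x̄ᵢ | A·ȳᵢ
web | 960.00 | 4.00 | 60.00 | 3840.00 | 57600.00
bottom flange | 1440.00 | 48.00 | 9.00 | 69120.00 | 12960.00
top flange | 1440.00 | 48.00 | 111.00 | 69120.00 | 159840.00
Σ | 3840.00 |  |  | 142080.00 | 230400.00
x_c = 142080.00 / 3840.00 = 37.00 mm
y_c = 230400.00 / 3840.00 = 60.00 mm

x_c = 37.00 mm, y_c = 60.00 mm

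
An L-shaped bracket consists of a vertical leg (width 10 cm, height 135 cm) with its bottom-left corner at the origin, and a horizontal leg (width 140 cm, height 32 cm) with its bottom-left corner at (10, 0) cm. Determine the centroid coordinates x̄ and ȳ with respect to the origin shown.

x̄ = 62.63 cm, ȳ = 27.93 cm

vertical leg: A = 10 × 135 = 1350.00, centroid at (5.00, 67.50).
horizontal leg: A = 140 × 32 = 4480.00, centroid at (80.00, 16.00).
ΣA = 5830.00 cm²
ΣAx̄ = (1350.00)(5.00) + (4480.00)(80.00) = 365150.00 cm³
ΣAȳ = (1350.00)(67.50) + (4480.00)(16.00) = 162805.00 cm³
x̄ = 365150.00 / 5830.00 = 62.63 cm
ȳ = 162805.00 / 5830.00 = 27.93 cm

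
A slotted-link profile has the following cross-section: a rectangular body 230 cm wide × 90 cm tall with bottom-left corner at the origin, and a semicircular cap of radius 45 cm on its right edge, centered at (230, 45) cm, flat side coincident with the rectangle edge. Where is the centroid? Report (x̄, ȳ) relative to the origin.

rectangular body: A = 230 × 90 = 20700.00, centroid at (115.00, 45.00).
semicircular end: A = ½π·45² = 3180.86, centroid at (249.10, 45.00).
ΣA = 23880.86 cm²
ΣAx̄ = (20700.00)(115.00) + (3180.86)(249.10) = 3172848.39 cm³
ΣAȳ = (20700.00)(45.00) + (3180.86)(45.00) = 1074638.82 cm³
x̄ = 3172848.39 / 23880.86 = 132.86 cm
ȳ = 1074638.82 / 23880.86 = 45.00 cm

x̄ = 132.86 cm, ȳ = 45.00 cm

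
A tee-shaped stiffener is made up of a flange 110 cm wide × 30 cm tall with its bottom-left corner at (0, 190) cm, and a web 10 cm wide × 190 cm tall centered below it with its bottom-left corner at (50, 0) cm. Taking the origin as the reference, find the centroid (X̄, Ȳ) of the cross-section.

X̄ = 55.00 cm, Ȳ = 164.81 cm

Part | A | x̄ᵢ | ȳᵢ | A·x̄ᵢ | A·ȳᵢ
web | 1900.00 | 55.00 | 95.00 | 104500.00 | 180500.00
flange | 3300.00 | 55.00 | 205.00 | 181500.00 | 676500.00
Σ | 5200.00 |  |  | 286000.00 | 857000.00
X̄ = 286000.00 / 5200.00 = 55.00 cm
Ȳ = 857000.00 / 5200.00 = 164.81 cm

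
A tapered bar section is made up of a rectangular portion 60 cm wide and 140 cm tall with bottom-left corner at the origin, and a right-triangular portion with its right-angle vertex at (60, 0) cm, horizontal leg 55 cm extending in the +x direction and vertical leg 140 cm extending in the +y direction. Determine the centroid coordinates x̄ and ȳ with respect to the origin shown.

rectangular portion: A = 60 × 140 = 8400.00, centroid at (30.00, 70.00).
triangular portion: A = ½·55·140 = 3850.00, centroid at (78.33, 46.67).
ΣA = 12250.00 cm²
ΣAx̄ = (8400.00)(30.00) + (3850.00)(78.33) = 553583.33 cm³
ΣAȳ = (8400.00)(70.00) + (3850.00)(46.67) = 767666.67 cm³
x̄ = 553583.33 / 12250.00 = 45.19 cm
ȳ = 767666.67 / 12250.00 = 62.67 cm

x̄ = 45.19 cm, ȳ = 62.67 cm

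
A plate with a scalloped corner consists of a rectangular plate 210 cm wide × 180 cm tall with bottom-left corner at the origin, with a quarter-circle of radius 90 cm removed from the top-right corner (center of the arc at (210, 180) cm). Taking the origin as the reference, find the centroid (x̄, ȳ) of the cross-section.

plate: A = 210 × 180 = 37800.00, centroid at (105.00, 90.00).
removed quarter-circle: A = −¼π·90² = -6361.73, centroid at (171.80, 141.80).
ΣA = 31438.27 cm², ΣAx̄ = 2876037.72 cm³, ΣAȳ = 2499889.48 cm³.
x̄ = 2876037.72/31438.27 = 91.48 cm; ȳ = 2499889.48/31438.27 = 79.52 cm.

x̄ = 91.48 cm, ȳ = 79.52 cm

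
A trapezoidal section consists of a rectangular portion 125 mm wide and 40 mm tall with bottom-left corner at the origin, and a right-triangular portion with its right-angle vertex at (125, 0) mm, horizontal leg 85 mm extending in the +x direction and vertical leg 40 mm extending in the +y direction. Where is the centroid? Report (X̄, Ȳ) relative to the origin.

X̄ = 85.55 mm, Ȳ = 18.31 mm

rectangular portion: A = 125 × 40 = 5000.00, centroid at (62.50, 20.00).
triangular portion: A = ½·85·40 = 1700.00, centroid at (153.33, 13.33).
ΣA = 6700.00 mm², ΣAX̄ = 573166.67 mm³, ΣAȲ = 122666.67 mm³.
X̄ = 573166.67/6700.00 = 85.55 mm; Ȳ = 122666.67/6700.00 = 18.31 mm.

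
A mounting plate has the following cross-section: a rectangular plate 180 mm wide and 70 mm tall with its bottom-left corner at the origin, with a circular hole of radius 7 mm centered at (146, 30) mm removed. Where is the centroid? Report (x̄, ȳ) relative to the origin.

plate: A = 180 × 70 = 12600.00, centroid at (90.00, 35.00).
hole: A = −π·7² = -153.94, centroid at (146.00, 30.00).
ΣA = 12446.06 mm²
ΣAx̄ = (12600.00)(90.00) + (-153.94)(146.00) = 1111525.05 mm³
ΣAȳ = (12600.00)(35.00) + (-153.94)(30.00) = 436381.86 mm³
x̄ = 1111525.05 / 12446.06 = 89.31 mm
ȳ = 436381.86 / 12446.06 = 35.06 mm

x̄ = 89.31 mm, ȳ = 35.06 mm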